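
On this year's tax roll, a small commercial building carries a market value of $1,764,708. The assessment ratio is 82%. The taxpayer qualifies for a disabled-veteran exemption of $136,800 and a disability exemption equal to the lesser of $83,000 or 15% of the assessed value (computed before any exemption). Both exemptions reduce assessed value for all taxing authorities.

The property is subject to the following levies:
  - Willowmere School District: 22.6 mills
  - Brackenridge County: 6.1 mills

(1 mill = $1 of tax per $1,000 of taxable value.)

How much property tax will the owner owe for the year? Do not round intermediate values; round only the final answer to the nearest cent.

$35,222.38

Assessed value = $1,764,708 × 0.82 = $1,447,060.56
Disability exemption = min($83,000, 15% × $1,447,060.56) = min($83,000, $217,059.084) = $83,000 (dollar cap binds)
Taxable value = $1,447,060.56 − $136,800 − $83,000 = $1,227,260.56
Willowmere School District: $1,227,260.56 × 0.0226 = $27,736.088656
Brackenridge County: $1,227,260.56 × 0.0061 = $7,486.289416
Total = $35,222.378072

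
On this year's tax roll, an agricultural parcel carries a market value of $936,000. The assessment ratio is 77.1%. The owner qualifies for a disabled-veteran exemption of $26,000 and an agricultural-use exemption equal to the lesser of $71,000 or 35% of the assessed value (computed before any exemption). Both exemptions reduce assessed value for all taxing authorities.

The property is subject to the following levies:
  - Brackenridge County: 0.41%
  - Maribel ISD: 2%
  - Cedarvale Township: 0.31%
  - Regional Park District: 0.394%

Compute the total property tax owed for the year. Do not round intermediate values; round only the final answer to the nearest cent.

Assessed value = $936,000 × 0.771 = $721,656
Agricultural-use exemption = min($71,000, 35% × $721,656) = min($71,000, $252,579.6) = $71,000 (dollar cap binds)
Taxable value = $721,656 − $26,000 − $71,000 = $624,656
Brackenridge County: $624,656 × 0.0041 = $2,561.0896
Maribel ISD: $624,656 × 0.02 = $12,493.12
Cedarvale Township: $624,656 × 0.0031 = $1,936.4336
Regional Park District: $624,656 × 0.00394 = $2,461.14464
Total = $19,451.78784

$19,451.79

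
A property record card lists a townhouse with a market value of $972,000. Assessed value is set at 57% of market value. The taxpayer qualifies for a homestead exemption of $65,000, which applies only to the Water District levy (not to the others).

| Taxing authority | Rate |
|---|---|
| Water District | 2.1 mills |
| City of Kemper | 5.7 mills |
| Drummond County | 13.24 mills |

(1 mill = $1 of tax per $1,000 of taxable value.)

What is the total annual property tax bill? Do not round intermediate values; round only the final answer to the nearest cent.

Assessed value = $972,000 × 0.57 = $554,040
Water District: ($554,040 − $65,000) × 0.0021 = $489,040 × 0.0021 = $1,026.984
City of Kemper: $554,040 × 0.0057 = $3,158.028
Drummond County: $554,040 × 0.01324 = $7,335.4896
Total = $11,520.5016

$11,520.50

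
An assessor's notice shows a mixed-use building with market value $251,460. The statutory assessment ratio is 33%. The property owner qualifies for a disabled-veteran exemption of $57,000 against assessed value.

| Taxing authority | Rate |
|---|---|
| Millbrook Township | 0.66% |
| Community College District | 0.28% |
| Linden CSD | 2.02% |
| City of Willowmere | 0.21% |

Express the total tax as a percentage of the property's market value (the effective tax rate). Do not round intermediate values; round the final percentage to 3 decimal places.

0.328%

Assessed value = $251,460 × 0.33 = $82,981.8
Taxable value = $82,981.8 − $57,000 = $25,981.8
Millbrook Township: $25,981.8 × 0.0066 = $171.47988
Community College District: $25,981.8 × 0.0028 = $72.74904
Linden CSD: $25,981.8 × 0.0202 = $524.83236
City of Willowmere: $25,981.8 × 0.0021 = $54.56178
Total tax = $823.62306
Effective rate = $823.62306 ÷ $251,460 = 0.328% of market value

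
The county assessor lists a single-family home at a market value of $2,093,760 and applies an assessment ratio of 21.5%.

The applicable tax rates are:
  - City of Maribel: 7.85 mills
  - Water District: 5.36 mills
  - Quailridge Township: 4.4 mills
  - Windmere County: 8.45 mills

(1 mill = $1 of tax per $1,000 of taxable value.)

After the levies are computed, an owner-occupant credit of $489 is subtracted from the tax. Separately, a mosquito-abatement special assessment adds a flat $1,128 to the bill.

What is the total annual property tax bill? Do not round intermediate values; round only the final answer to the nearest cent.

$12,370.13

Assessed value = $2,093,760 × 0.215 = $450,158.4
City of Maribel: $450,158.4 × 0.00785 = $3,533.74344
Water District: $450,158.4 × 0.00536 = $2,412.849024
Quailridge Township: $450,158.4 × 0.0044 = $1,980.69696
Windmere County: $450,158.4 × 0.00845 = $3,803.83848
Levies subtotal = $11,731.127904
After credit = $11,731.127904 − $489 = $11,242.127904
Total = $11,242.127904 + $1,128 = $12,370.127904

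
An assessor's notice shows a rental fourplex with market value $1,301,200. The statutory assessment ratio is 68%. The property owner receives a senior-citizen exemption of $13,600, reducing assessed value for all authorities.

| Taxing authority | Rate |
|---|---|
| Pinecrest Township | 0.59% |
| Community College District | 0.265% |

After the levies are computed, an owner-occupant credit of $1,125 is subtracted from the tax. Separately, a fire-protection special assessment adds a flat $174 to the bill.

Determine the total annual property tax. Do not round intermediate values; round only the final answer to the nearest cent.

Assessed value = $1,301,200 × 0.68 = $884,816
Taxable value = $884,816 − $13,600 = $871,216
Pinecrest Township: $871,216 × 0.0059 = $5,140.1744
Community College District: $871,216 × 0.00265 = $2,308.7224
Levies subtotal = $7,448.8968
After credit = $7,448.8968 − $1,125 = $6,323.8968
Total = $6,323.8968 + $174 = $6,497.8968

$6,497.90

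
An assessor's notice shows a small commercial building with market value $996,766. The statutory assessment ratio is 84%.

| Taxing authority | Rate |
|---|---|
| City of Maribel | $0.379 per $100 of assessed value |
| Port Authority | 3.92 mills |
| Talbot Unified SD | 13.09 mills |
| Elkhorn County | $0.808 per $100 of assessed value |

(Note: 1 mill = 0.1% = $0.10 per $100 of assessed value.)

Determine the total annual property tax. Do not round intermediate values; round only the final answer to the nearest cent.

Assessed value = $996,766 × 0.84 = $837,283.44
City of Maribel: $837,283.44 × 0.00379 = $3,173.3042376
Port Authority: $837,283.44 × 0.00392 = $3,282.1510848
Talbot Unified SD: $837,283.44 × 0.01309 = $10,960.0402296
Elkhorn County: $837,283.44 × 0.00808 = $6,765.2501952
Total = $24,180.7457472

$24,180.75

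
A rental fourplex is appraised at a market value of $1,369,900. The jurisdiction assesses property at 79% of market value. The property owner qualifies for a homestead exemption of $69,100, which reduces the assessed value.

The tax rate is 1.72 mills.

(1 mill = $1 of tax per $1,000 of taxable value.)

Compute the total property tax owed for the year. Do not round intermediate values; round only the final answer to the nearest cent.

$1,742.57

Assessed value = $1,369,900 × 0.79 = $1,082,221
Taxable value = $1,082,221 − $69,100 = $1,013,121
Tax = $1,013,121 × 0.00172 = $1,742.56812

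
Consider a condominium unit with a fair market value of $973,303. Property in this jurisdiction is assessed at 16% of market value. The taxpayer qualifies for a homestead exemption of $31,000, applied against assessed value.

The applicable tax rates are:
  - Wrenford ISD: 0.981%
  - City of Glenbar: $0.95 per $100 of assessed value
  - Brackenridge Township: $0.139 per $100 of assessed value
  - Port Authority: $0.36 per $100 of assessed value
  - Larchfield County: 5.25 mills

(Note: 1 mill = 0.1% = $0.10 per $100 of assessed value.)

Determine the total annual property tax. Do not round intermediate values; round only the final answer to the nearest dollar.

Assessed value = $973,303 × 0.16 = $155,728.48
Taxable value = $155,728.48 − $31,000 = $124,728.48
Wrenford ISD: $124,728.48 × 0.00981 = $1,223.5863888
City of Glenbar: $124,728.48 × 0.0095 = $1,184.92056
Brackenridge Township: $124,728.48 × 0.00139 = $173.3725872
Port Authority: $124,728.48 × 0.0036 = $449.022528
Larchfield County: $124,728.48 × 0.00525 = $654.82452
Total = $3,685.726584

$3,686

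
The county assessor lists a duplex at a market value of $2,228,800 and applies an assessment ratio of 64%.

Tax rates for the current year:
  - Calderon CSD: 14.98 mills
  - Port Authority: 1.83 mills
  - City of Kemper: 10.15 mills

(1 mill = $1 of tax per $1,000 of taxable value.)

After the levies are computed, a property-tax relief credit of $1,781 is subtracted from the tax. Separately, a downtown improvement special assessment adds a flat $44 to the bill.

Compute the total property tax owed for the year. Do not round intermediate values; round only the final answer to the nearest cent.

Assessed value = $2,228,800 × 0.64 = $1,426,432
Calderon CSD: $1,426,432 × 0.01498 = $21,367.95136
Port Authority: $1,426,432 × 0.00183 = $2,610.37056
City of Kemper: $1,426,432 × 0.01015 = $14,478.2848
Levies subtotal = $38,456.60672
After credit = $38,456.60672 − $1,781 = $36,675.60672
Total = $36,675.60672 + $44 = $36,719.60672

$36,719.61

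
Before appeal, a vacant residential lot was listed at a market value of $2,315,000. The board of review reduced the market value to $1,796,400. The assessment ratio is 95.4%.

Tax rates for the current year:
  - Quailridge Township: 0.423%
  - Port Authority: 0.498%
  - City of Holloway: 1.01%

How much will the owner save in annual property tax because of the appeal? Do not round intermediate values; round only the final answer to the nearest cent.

$9,553.51

Old assessed value = $2,315,000 × 0.954 = $2,208,510
New assessed value = $1,796,400 × 0.954 = $1,713,765.6
Combined rate = 0.00423 + 0.00498 + 0.0101 = 0.01931
Old tax = $2,208,510 × 0.01931 = $42,646.3281
New tax = $1,713,765.6 × 0.01931 = $33,092.813736
Reduction = $42,646.3281 − $33,092.813736 = $9,553.514364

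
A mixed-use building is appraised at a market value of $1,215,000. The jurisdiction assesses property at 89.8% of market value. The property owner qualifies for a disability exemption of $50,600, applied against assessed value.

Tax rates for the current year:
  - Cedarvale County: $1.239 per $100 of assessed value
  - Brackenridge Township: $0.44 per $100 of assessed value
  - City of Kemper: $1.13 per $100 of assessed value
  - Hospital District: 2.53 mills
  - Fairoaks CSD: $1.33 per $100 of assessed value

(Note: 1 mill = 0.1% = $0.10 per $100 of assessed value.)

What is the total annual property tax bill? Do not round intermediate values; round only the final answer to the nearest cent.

Assessed value = $1,215,000 × 0.898 = $1,091,070
Taxable value = $1,091,070 − $50,600 = $1,040,470
Cedarvale County: $1,040,470 × 0.01239 = $12,891.4233
Brackenridge Township: $1,040,470 × 0.0044 = $4,578.068
City of Kemper: $1,040,470 × 0.0113 = $11,757.311
Hospital District: $1,040,470 × 0.00253 = $2,632.3891
Fairoaks CSD: $1,040,470 × 0.0133 = $13,838.251
Total = $45,697.4424

$45,697.44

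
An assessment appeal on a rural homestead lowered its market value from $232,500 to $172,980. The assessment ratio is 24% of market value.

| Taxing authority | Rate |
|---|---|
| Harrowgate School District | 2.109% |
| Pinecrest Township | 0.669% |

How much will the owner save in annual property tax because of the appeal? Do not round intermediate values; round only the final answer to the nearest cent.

$396.83

Old assessed value = $232,500 × 0.24 = $55,800
New assessed value = $172,980 × 0.24 = $41,515.2
Combined rate = 0.02109 + 0.00669 = 0.02778
Old tax = $55,800 × 0.02778 = $1,550.124
New tax = $41,515.2 × 0.02778 = $1,153.292256
Reduction = $1,550.124 − $1,153.292256 = $396.831744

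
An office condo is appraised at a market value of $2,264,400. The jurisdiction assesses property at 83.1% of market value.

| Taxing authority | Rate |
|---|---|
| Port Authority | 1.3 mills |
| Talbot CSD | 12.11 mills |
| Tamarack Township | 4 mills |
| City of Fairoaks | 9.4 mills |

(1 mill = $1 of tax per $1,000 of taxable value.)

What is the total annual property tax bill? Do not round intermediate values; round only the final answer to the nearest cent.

Assessed value = $2,264,400 × 0.831 = $1,881,716.4
Port Authority: $1,881,716.4 × 0.0013 = $2,446.23132
Talbot CSD: $1,881,716.4 × 0.01211 = $22,787.585604
Tamarack Township: $1,881,716.4 × 0.004 = $7,526.8656
City of Fairoaks: $1,881,716.4 × 0.0094 = $17,688.13416
Total = $2,446.23132 + $22,787.585604 + $7,526.8656 + $17,688.13416 = $50,448.816684

$50,448.82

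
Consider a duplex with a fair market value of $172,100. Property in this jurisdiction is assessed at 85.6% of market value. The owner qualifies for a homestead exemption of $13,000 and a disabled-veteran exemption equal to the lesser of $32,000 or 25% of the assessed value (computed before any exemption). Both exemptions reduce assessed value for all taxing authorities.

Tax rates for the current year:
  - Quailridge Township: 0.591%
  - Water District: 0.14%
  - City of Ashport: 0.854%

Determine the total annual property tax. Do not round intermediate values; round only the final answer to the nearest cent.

$1,621.73

Assessed value = $172,100 × 0.856 = $147,317.6
Disabled-veteran exemption = min($32,000, 25% × $147,317.6) = min($32,000, $36,829.4) = $32,000 (dollar cap binds)
Taxable value = $147,317.6 − $13,000 − $32,000 = $102,317.6
Quailridge Township: $102,317.6 × 0.00591 = $604.697016
Water District: $102,317.6 × 0.0014 = $143.24464
City of Ashport: $102,317.6 × 0.00854 = $873.792304
Total = $1,621.73396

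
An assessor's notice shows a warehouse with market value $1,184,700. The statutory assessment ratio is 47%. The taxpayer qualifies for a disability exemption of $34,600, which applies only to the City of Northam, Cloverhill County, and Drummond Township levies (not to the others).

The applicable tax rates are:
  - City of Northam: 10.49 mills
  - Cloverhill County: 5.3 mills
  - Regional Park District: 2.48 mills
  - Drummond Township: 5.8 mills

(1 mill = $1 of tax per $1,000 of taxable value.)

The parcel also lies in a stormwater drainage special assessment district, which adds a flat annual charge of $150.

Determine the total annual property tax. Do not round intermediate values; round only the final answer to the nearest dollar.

Assessed value = $1,184,700 × 0.47 = $556,809
City of Northam: ($556,809 − $34,600) × 0.01049 = $522,209 × 0.01049 = $5,477.97241
Cloverhill County: ($556,809 − $34,600) × 0.0053 = $522,209 × 0.0053 = $2,767.7077
Regional Park District: $556,809 × 0.00248 = $1,380.88632
Drummond Township: ($556,809 − $34,600) × 0.0058 = $522,209 × 0.0058 = $3,028.8122
Levies subtotal = $12,655.37863
Total = $12,655.37863 + $150 = $12,805.37863

$12,805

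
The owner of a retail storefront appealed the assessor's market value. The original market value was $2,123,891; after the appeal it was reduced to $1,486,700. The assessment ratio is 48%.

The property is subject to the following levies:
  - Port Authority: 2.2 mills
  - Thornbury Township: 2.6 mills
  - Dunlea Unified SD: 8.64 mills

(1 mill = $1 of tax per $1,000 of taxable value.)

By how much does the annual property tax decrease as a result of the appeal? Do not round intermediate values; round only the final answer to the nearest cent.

$4,110.65

Old assessed value = $2,123,891 × 0.48 = $1,019,467.68
New assessed value = $1,486,700 × 0.48 = $713,616
Combined rate = 0.0022 + 0.0026 + 0.00864 = 0.01344
Old tax = $1,019,467.68 × 0.01344 = $13,701.6456192
New tax = $713,616 × 0.01344 = $9,590.99904
Reduction = $13,701.6456192 − $9,590.99904 = $4,110.6465792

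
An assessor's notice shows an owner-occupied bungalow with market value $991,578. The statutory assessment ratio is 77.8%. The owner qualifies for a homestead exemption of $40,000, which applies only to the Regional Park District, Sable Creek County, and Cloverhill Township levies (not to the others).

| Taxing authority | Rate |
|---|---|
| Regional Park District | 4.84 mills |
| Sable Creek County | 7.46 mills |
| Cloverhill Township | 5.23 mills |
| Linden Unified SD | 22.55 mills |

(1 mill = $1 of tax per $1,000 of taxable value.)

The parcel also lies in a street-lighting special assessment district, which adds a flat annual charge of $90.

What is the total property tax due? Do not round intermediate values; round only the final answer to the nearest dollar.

$30,308

Assessed value = $991,578 × 0.778 = $771,447.684
Regional Park District: ($771,447.684 − $40,000) × 0.00484 = $731,447.684 × 0.00484 = $3,540.20679056
Sable Creek County: ($771,447.684 − $40,000) × 0.00746 = $731,447.684 × 0.00746 = $5,456.59972264
Cloverhill Township: ($771,447.684 − $40,000) × 0.00523 = $731,447.684 × 0.00523 = $3,825.47138732
Linden Unified SD: $771,447.684 × 0.02255 = $17,396.1452742
Levies subtotal = $30,218.42317472
Total = $30,218.42317472 + $90 = $30,308.42317472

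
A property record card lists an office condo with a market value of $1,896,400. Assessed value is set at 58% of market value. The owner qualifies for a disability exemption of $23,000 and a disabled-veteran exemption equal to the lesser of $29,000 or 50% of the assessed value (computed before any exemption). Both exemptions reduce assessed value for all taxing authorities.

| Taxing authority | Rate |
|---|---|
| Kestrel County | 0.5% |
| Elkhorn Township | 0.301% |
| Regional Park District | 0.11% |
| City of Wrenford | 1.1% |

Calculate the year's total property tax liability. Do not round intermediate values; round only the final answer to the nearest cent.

Assessed value = $1,896,400 × 0.58 = $1,099,912
Disabled-veteran exemption = min($29,000, 50% × $1,099,912) = min($29,000, $549,956) = $29,000 (dollar cap binds)
Taxable value = $1,099,912 − $23,000 − $29,000 = $1,047,912
Kestrel County: $1,047,912 × 0.005 = $5,239.56
Elkhorn Township: $1,047,912 × 0.00301 = $3,154.21512
Regional Park District: $1,047,912 × 0.0011 = $1,152.7032
City of Wrenford: $1,047,912 × 0.011 = $11,527.032
Total = $21,073.51032

$21,073.51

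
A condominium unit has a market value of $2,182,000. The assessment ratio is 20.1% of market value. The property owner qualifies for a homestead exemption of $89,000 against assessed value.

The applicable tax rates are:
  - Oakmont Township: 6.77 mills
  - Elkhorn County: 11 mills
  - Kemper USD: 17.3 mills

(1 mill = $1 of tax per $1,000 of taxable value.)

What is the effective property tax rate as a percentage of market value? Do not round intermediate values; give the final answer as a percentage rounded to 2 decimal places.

Assessed value = $2,182,000 × 0.201 = $438,582
Taxable value = $438,582 − $89,000 = $349,582
Oakmont Township: $349,582 × 0.00677 = $2,366.67014
Elkhorn County: $349,582 × 0.011 = $3,845.402
Kemper USD: $349,582 × 0.0173 = $6,047.7686
Total tax = $12,259.84074
Effective rate = $12,259.84074 ÷ $2,182,000 = 0.56% of market value

0.56%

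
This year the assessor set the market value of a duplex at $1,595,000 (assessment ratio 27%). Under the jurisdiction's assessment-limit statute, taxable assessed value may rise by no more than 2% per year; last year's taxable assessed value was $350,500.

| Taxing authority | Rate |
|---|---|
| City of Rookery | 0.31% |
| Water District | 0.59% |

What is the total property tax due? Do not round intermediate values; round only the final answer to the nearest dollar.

$3,218

Uncapped assessed value = $1,595,000 × 0.27 = $430,650
Cap limit = $350,500 × 1.02 = $357,510
Taxable assessed value = min($430,650, $357,510) = $357,510 (cap binds)
City of Rookery: $357,510 × 0.0031 = $1,108.281
Water District: $357,510 × 0.0059 = $2,109.309
Total = $3,217.59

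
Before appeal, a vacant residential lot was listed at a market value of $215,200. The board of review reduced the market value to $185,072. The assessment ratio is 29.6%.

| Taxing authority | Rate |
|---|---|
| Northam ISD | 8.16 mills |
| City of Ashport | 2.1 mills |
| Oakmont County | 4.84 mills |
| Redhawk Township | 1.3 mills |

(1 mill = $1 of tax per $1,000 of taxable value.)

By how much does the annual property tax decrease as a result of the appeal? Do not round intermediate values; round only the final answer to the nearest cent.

$146.25

Old assessed value = $215,200 × 0.296 = $63,699.2
New assessed value = $185,072 × 0.296 = $54,781.312
Combined rate = 0.00816 + 0.0021 + 0.00484 + 0.0013 = 0.0164
Old tax = $63,699.2 × 0.0164 = $1,044.66688
New tax = $54,781.312 × 0.0164 = $898.4135168
Reduction = $1,044.66688 − $898.4135168 = $146.2533632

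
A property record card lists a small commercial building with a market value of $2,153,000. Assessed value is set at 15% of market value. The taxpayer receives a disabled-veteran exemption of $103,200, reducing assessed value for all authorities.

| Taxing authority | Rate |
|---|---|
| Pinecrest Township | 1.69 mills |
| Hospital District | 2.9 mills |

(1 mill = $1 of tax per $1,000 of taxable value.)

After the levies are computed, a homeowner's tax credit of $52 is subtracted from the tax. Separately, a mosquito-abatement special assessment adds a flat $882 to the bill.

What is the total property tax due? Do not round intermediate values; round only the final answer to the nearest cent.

Assessed value = $2,153,000 × 0.15 = $322,950
Taxable value = $322,950 − $103,200 = $219,750
Pinecrest Township: $219,750 × 0.00169 = $371.3775
Hospital District: $219,750 × 0.0029 = $637.275
Levies subtotal = $1,008.6525
After credit = $1,008.6525 − $52 = $956.6525
Total = $956.6525 + $882 = $1,838.6525

$1,838.65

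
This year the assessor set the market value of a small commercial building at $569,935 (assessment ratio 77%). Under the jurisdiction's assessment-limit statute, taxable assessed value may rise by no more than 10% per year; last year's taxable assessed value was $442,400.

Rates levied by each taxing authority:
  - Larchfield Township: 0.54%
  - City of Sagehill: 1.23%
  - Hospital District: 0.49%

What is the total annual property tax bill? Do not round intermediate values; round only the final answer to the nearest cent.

$9,918.01

Uncapped assessed value = $569,935 × 0.77 = $438,849.95
Cap limit = $442,400 × 1.1 = $486,640
Taxable assessed value = min($438,849.95, $486,640) = $438,849.95 (cap does not bind)
Larchfield Township: $438,849.95 × 0.0054 = $2,369.78973
City of Sagehill: $438,849.95 × 0.0123 = $5,397.854385
Hospital District: $438,849.95 × 0.0049 = $2,150.364755
Total = $9,918.00887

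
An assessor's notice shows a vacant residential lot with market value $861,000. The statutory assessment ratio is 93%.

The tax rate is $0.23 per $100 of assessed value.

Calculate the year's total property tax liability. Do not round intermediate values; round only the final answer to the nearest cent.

Assessed value = $861,000 × 0.93 = $800,730
Tax = $800,730 × 0.0023 = $1,841.679

$1,841.68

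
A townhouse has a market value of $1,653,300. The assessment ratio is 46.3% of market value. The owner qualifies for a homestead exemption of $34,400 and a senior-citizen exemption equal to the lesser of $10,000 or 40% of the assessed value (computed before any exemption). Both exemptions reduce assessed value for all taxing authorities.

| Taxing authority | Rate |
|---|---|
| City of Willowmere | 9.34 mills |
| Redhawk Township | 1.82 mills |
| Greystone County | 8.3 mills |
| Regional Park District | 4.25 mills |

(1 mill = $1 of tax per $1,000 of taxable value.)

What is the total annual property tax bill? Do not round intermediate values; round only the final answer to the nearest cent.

$17,096.76

Assessed value = $1,653,300 × 0.463 = $765,477.9
Senior-citizen exemption = min($10,000, 40% × $765,477.9) = min($10,000, $306,191.16) = $10,000 (dollar cap binds)
Taxable value = $765,477.9 − $34,400 − $10,000 = $721,077.9
City of Willowmere: $721,077.9 × 0.00934 = $6,734.867586
Redhawk Township: $721,077.9 × 0.00182 = $1,312.361778
Greystone County: $721,077.9 × 0.0083 = $5,984.94657
Regional Park District: $721,077.9 × 0.00425 = $3,064.581075
Total = $17,096.757009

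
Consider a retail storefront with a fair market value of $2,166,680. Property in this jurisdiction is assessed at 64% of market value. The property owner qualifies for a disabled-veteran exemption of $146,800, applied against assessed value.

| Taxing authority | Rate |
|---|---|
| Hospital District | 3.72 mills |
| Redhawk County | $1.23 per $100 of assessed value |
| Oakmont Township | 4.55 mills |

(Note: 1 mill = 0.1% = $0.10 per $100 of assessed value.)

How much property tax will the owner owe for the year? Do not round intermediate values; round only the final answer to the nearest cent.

Assessed value = $2,166,680 × 0.64 = $1,386,675.2
Taxable value = $1,386,675.2 − $146,800 = $1,239,875.2
Hospital District: $1,239,875.2 × 0.00372 = $4,612.335744
Redhawk County: $1,239,875.2 × 0.0123 = $15,250.46496
Oakmont Township: $1,239,875.2 × 0.00455 = $5,641.43216
Total = $25,504.232864

$25,504.23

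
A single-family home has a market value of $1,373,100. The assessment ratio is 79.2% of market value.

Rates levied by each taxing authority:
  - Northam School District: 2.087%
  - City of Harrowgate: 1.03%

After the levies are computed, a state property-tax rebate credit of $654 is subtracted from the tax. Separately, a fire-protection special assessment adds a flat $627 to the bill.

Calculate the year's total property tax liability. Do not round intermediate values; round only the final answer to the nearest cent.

Assessed value = $1,373,100 × 0.792 = $1,087,495.2
Northam School District: $1,087,495.2 × 0.02087 = $22,696.024824
City of Harrowgate: $1,087,495.2 × 0.0103 = $11,201.20056
Levies subtotal = $33,897.225384
After credit = $33,897.225384 − $654 = $33,243.225384
Total = $33,243.225384 + $627 = $33,870.225384

$33,870.23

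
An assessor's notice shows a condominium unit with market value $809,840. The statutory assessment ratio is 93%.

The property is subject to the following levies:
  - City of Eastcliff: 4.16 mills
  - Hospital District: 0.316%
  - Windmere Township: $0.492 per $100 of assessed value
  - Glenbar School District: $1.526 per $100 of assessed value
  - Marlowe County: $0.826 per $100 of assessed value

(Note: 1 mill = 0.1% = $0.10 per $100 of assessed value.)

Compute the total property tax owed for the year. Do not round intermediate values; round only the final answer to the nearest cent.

$26,932.69

Assessed value = $809,840 × 0.93 = $753,151.2
City of Eastcliff: $753,151.2 × 0.00416 = $3,133.108992
Hospital District: $753,151.2 × 0.00316 = $2,379.957792
Windmere Township: $753,151.2 × 0.00492 = $3,705.503904
Glenbar School District: $753,151.2 × 0.01526 = $11,493.087312
Marlowe County: $753,151.2 × 0.00826 = $6,221.028912
Total = $26,932.686912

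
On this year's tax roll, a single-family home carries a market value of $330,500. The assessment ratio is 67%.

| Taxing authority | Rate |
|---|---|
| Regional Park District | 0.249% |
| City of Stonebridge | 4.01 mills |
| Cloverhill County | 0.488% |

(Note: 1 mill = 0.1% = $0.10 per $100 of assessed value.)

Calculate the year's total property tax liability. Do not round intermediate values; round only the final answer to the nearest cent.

$2,519.93

Assessed value = $330,500 × 0.67 = $221,435
Regional Park District: $221,435 × 0.00249 = $551.37315
City of Stonebridge: $221,435 × 0.00401 = $887.95435
Cloverhill County: $221,435 × 0.00488 = $1,080.6028
Total = $2,519.9303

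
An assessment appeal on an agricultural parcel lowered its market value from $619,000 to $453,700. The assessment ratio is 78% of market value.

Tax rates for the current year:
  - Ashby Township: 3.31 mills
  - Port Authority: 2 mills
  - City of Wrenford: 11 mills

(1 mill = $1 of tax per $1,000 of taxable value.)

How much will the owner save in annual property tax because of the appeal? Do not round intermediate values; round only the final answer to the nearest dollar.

Old assessed value = $619,000 × 0.78 = $482,820
New assessed value = $453,700 × 0.78 = $353,886
Combined rate = 0.00331 + 0.002 + 0.011 = 0.01631
Old tax = $482,820 × 0.01631 = $7,874.7942
New tax = $353,886 × 0.01631 = $5,771.88066
Reduction = $7,874.7942 − $5,771.88066 = $2,102.91354

$2,103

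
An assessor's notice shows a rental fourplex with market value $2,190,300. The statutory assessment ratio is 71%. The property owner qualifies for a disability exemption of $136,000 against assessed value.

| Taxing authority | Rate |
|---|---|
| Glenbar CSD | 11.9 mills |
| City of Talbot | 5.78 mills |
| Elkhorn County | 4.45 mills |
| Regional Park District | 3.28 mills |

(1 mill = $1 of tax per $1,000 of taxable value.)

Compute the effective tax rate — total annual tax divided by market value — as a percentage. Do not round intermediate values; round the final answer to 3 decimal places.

1.646%

Assessed value = $2,190,300 × 0.71 = $1,555,113
Taxable value = $1,555,113 − $136,000 = $1,419,113
Glenbar CSD: $1,419,113 × 0.0119 = $16,887.4447
City of Talbot: $1,419,113 × 0.00578 = $8,202.47314
Elkhorn County: $1,419,113 × 0.00445 = $6,315.05285
Regional Park District: $1,419,113 × 0.00328 = $4,654.69064
Total tax = $36,059.66133
Effective rate = $36,059.66133 ÷ $2,190,300 = 1.646% of market value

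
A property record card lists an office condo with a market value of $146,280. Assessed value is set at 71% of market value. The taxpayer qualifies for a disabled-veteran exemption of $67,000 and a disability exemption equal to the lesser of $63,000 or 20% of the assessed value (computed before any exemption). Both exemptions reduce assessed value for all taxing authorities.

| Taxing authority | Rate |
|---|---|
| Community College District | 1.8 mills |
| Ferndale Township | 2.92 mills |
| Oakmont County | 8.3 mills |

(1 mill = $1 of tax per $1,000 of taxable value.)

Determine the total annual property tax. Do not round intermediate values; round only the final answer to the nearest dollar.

$209

Assessed value = $146,280 × 0.71 = $103,858.8
Disability exemption = min($63,000, 20% × $103,858.8) = min($63,000, $20,771.76) = $20,771.76 (percentage binds)
Taxable value = $103,858.8 − $67,000 − $20,771.76 = $16,087.04
Community College District: $16,087.04 × 0.0018 = $28.956672
Ferndale Township: $16,087.04 × 0.00292 = $46.9741568
Oakmont County: $16,087.04 × 0.0083 = $133.522432
Total = $209.4532608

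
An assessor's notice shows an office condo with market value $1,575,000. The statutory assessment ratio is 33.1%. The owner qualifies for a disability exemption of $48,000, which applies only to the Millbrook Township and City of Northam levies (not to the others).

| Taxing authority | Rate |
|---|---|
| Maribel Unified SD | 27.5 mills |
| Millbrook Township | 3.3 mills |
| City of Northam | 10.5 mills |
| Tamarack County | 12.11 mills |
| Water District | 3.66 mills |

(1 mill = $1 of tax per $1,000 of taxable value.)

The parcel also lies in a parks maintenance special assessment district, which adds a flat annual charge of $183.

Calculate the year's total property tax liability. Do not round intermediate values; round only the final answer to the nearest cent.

$29,272.62

Assessed value = $1,575,000 × 0.331 = $521,325
Maribel Unified SD: $521,325 × 0.0275 = $14,336.4375
Millbrook Township: ($521,325 − $48,000) × 0.0033 = $473,325 × 0.0033 = $1,561.9725
City of Northam: ($521,325 − $48,000) × 0.0105 = $473,325 × 0.0105 = $4,969.9125
Tamarack County: $521,325 × 0.01211 = $6,313.24575
Water District: $521,325 × 0.00366 = $1,908.0495
Levies subtotal = $29,089.61775
Total = $29,089.61775 + $183 = $29,272.61775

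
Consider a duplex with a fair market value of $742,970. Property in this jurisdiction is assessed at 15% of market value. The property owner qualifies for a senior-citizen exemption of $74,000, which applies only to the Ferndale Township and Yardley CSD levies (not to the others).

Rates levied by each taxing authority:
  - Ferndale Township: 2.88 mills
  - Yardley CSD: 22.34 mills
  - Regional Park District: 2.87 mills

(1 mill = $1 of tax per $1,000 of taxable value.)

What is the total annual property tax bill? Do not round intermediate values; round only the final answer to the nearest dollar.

Assessed value = $742,970 × 0.15 = $111,445.5
Ferndale Township: ($111,445.5 − $74,000) × 0.00288 = $37,445.5 × 0.00288 = $107.84304
Yardley CSD: ($111,445.5 − $74,000) × 0.02234 = $37,445.5 × 0.02234 = $836.53247
Regional Park District: $111,445.5 × 0.00287 = $319.848585
Total = $1,264.224095

$1,264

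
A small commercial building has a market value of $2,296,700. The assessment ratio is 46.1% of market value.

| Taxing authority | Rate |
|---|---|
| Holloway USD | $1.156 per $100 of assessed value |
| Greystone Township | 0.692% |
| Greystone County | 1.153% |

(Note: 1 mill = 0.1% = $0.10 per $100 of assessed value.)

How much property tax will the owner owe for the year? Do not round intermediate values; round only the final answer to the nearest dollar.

$31,774

Assessed value = $2,296,700 × 0.461 = $1,058,778.7
Holloway USD: $1,058,778.7 × 0.01156 = $12,239.481772
Greystone Township: $1,058,778.7 × 0.00692 = $7,326.748604
Greystone County: $1,058,778.7 × 0.01153 = $12,207.718411
Total = $31,773.948787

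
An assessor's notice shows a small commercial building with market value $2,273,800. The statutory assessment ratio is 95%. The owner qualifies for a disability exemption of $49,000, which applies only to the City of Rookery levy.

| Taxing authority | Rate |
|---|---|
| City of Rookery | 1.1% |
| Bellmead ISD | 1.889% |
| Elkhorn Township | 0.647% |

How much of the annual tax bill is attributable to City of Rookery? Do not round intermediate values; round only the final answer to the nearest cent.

$23,222.21

Assessed value = $2,273,800 × 0.95 = $2,160,110
City of Rookery taxable value = $2,160,110 − $49,000 = $2,111,110
City of Rookery levy = $2,111,110 × 0.011 = $23,222.21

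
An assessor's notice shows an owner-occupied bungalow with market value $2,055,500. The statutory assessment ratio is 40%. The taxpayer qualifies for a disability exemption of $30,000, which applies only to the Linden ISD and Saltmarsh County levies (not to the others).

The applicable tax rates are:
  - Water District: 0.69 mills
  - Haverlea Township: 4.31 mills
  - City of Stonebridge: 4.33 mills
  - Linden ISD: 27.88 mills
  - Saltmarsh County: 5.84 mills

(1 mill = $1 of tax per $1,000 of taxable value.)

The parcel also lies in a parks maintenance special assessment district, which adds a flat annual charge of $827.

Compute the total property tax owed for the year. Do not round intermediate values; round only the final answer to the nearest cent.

$35,211.11

Assessed value = $2,055,500 × 0.4 = $822,200
Water District: $822,200 × 0.00069 = $567.318
Haverlea Township: $822,200 × 0.00431 = $3,543.682
City of Stonebridge: $822,200 × 0.00433 = $3,560.126
Linden ISD: ($822,200 − $30,000) × 0.02788 = $792,200 × 0.02788 = $22,086.536
Saltmarsh County: ($822,200 − $30,000) × 0.00584 = $792,200 × 0.00584 = $4,626.448
Levies subtotal = $34,384.11
Total = $34,384.11 + $827 = $35,211.11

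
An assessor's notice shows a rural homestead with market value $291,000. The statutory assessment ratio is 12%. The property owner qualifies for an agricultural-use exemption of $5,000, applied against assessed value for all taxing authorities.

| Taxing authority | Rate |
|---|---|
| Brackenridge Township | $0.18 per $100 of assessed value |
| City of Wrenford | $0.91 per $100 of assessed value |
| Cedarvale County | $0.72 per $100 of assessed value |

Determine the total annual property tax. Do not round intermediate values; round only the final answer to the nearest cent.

Assessed value = $291,000 × 0.12 = $34,920
Taxable value = $34,920 − $5,000 = $29,920
Brackenridge Township: $29,920 × 0.0018 = $53.856
City of Wrenford: $29,920 × 0.0091 = $272.272
Cedarvale County: $29,920 × 0.0072 = $215.424
Total = $53.856 + $272.272 + $215.424 = $541.552

$541.55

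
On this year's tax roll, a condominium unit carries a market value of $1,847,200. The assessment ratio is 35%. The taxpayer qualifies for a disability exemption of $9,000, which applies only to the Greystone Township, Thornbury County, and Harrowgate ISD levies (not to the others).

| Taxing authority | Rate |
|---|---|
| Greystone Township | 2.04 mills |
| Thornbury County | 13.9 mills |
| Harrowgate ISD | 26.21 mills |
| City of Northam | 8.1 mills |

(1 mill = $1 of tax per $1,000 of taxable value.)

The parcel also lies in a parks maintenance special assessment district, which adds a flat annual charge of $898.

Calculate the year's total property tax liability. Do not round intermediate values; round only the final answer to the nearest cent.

$33,006.28

Assessed value = $1,847,200 × 0.35 = $646,520
Greystone Township: ($646,520 − $9,000) × 0.00204 = $637,520 × 0.00204 = $1,300.5408
Thornbury County: ($646,520 − $9,000) × 0.0139 = $637,520 × 0.0139 = $8,861.528
Harrowgate ISD: ($646,520 − $9,000) × 0.02621 = $637,520 × 0.02621 = $16,709.3992
City of Northam: $646,520 × 0.0081 = $5,236.812
Levies subtotal = $32,108.28
Total = $32,108.28 + $898 = $33,006.28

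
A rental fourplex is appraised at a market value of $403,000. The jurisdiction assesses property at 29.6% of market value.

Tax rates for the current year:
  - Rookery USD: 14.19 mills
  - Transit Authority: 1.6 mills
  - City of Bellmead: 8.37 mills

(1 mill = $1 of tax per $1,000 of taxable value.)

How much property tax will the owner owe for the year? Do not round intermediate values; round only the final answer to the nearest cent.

Assessed value = $403,000 × 0.296 = $119,288
Rookery USD: $119,288 × 0.01419 = $1,692.69672
Transit Authority: $119,288 × 0.0016 = $190.8608
City of Bellmead: $119,288 × 0.00837 = $998.44056
Total = $1,692.69672 + $190.8608 + $998.44056 = $2,881.99808

$2,882.00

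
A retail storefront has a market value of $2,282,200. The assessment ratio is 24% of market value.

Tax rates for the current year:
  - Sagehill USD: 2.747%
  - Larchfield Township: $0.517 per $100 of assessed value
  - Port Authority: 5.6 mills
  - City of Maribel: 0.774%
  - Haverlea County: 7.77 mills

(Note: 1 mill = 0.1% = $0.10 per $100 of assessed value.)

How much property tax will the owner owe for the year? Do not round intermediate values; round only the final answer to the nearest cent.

Assessed value = $2,282,200 × 0.24 = $547,728
Sagehill USD: $547,728 × 0.02747 = $15,046.08816
Larchfield Township: $547,728 × 0.00517 = $2,831.75376
Port Authority: $547,728 × 0.0056 = $3,067.2768
City of Maribel: $547,728 × 0.00774 = $4,239.41472
Haverlea County: $547,728 × 0.00777 = $4,255.84656
Total = $29,440.38

$29,440.38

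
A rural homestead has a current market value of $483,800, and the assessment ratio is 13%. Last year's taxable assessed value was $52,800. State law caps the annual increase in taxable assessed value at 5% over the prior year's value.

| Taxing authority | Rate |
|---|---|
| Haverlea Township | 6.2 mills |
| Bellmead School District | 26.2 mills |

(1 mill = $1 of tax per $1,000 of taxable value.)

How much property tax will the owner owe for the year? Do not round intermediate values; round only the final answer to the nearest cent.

$1,796.26

Uncapped assessed value = $483,800 × 0.13 = $62,894
Cap limit = $52,800 × 1.05 = $55,440
Taxable assessed value = min($62,894, $55,440) = $55,440 (cap binds)
Haverlea Township: $55,440 × 0.0062 = $343.728
Bellmead School District: $55,440 × 0.0262 = $1,452.528
Total = $1,796.256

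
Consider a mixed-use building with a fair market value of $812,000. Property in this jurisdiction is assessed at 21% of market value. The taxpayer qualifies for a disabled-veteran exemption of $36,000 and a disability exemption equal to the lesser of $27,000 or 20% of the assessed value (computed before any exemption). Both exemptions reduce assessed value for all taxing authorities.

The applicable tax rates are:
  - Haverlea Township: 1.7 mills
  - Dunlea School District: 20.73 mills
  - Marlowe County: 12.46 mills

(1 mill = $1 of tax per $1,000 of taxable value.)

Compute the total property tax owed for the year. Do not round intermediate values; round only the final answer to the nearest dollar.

$3,751

Assessed value = $812,000 × 0.21 = $170,520
Disability exemption = min($27,000, 20% × $170,520) = min($27,000, $34,104) = $27,000 (dollar cap binds)
Taxable value = $170,520 − $36,000 − $27,000 = $107,520
Haverlea Township: $107,520 × 0.0017 = $182.784
Dunlea School District: $107,520 × 0.02073 = $2,228.8896
Marlowe County: $107,520 × 0.01246 = $1,339.6992
Total = $3,751.3728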